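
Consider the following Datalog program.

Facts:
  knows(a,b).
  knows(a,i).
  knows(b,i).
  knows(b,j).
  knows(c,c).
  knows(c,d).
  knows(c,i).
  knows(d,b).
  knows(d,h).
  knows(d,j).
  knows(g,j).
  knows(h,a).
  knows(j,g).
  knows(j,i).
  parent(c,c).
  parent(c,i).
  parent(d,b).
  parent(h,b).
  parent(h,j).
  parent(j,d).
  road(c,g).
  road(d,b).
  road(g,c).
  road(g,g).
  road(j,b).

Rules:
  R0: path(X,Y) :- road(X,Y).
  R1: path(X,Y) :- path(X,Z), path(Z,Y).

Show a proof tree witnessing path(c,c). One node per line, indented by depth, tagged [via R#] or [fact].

path(c,c)  [via R1]
  path(c,g)  [via R0]
    road(c,g)  [fact]
  path(g,c)  [via R0]
    road(g,c)  [fact]

round 1: derive path(c,g) via R0 from road(c,g)
round 1: derive path(d,b) via R0 from road(d,b)
round 1: derive path(g,c) via R0 from road(g,c)
round 1: derive path(g,g) via R0 from road(g,g)
round 1: derive path(j,b) via R0 from road(j,b)
round 2: derive path(c,c) via R1 from path(c,g), path(g,c)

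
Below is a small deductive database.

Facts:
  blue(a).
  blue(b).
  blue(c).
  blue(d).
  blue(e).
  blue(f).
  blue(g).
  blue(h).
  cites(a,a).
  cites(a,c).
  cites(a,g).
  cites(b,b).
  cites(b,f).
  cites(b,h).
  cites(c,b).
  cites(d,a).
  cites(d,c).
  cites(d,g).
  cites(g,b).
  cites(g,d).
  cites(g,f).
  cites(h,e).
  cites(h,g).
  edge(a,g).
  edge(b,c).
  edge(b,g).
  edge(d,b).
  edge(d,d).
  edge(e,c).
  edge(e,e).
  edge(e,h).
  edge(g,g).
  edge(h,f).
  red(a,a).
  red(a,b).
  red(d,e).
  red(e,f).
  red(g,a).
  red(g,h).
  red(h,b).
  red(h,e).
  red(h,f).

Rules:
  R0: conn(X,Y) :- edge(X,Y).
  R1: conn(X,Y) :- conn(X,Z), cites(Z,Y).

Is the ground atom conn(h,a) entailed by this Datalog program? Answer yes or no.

no

round 1: derive conn(a,g) via R0 from edge(a,g)
round 1: derive conn(b,c) via R0 from edge(b,c)
round 1: derive conn(b,g) via R0 from edge(b,g)
round 1: derive conn(d,b) via R0 from edge(d,b)
round 1: derive conn(d,d) via R0 from edge(d,d)
round 1: derive conn(e,c) via R0 from edge(e,c)
round 1: derive conn(e,e) via R0 from edge(e,e)
round 1: derive conn(e,h) via R0 from edge(e,h)
round 1: derive conn(g,g) via R0 from edge(g,g)
round 1: derive conn(h,f) via R0 from edge(h,f)
round 2: derive conn(a,b) via R1 from conn(a,g), cites(g,b)
round 2: derive conn(a,d) via R1 from conn(a,g), cites(g,d)
round 2: derive conn(a,f) via R1 from conn(a,g), cites(g,f)
round 2: derive conn(b,b) via R1 from conn(b,c), cites(c,b)
round 2: derive conn(b,d) via R1 from conn(b,g), cites(g,d)
round 2: derive conn(b,f) via R1 from conn(b,g), cites(g,f)
round 2: derive conn(d,a) via R1 from conn(d,d), cites(d,a)
round 2: derive conn(d,c) via R1 from conn(d,d), cites(d,c)
round 2: derive conn(d,f) via R1 from conn(d,b), cites(b,f)
round 2: derive conn(d,g) via R1 from conn(d,d), cites(d,g)
round 2: derive conn(d,h) via R1 from conn(d,b), cites(b,h)
round 2: derive conn(e,b) via R1 from conn(e,c), cites(c,b)
round 2: derive conn(e,g) via R1 from conn(e,h), cites(h,g)
round 2: derive conn(g,b) via R1 from conn(g,g), cites(g,b)
round 2: derive conn(g,d) via R1 from conn(g,g), cites(g,d)
round 2: derive conn(g,f) via R1 from conn(g,g), cites(g,f)
round 3: derive conn(a,a) via R1 from conn(a,d), cites(d,a)
round 3: derive conn(a,c) via R1 from conn(a,d), cites(d,c)
round 3: derive conn(a,h) via R1 from conn(a,b), cites(b,h)
round 3: derive conn(b,a) via R1 from conn(b,d), cites(d,a)
round 3: derive conn(b,h) via R1 from conn(b,b), cites(b,h)
round 3: derive conn(d,e) via R1 from conn(d,h), cites(h,e)
round 3: derive conn(e,d) via R1 from conn(e,g), cites(g,d)
round 3: derive conn(e,f) via R1 from conn(e,b), cites(b,f)
round 3: derive conn(g,a) via R1 from conn(g,d), cites(d,a)
round 3: derive conn(g,c) via R1 from conn(g,d), cites(d,c)
round 3: derive conn(g,h) via R1 from conn(g,b), cites(b,h)
round 4: derive conn(a,e) via R1 from conn(a,h), cites(h,e)
round 4: derive conn(b,e) via R1 from conn(b,h), cites(h,e)
round 4: derive conn(e,a) via R1 from conn(e,d), cites(d,a)
round 4: derive conn(g,e) via R1 from conn(g,h), cites(h,e)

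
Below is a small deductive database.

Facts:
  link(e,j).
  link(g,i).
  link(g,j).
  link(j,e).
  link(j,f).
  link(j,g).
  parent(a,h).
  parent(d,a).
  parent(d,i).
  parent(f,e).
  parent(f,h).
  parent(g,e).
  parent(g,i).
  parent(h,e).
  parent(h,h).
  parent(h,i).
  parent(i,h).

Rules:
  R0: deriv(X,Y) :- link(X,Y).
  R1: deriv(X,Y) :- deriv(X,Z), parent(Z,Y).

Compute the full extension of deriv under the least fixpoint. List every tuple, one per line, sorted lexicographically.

deriv(e,j)
deriv(g,e)
deriv(g,h)
deriv(g,i)
deriv(g,j)
deriv(j,e)
deriv(j,f)
deriv(j,g)
deriv(j,h)
deriv(j,i)

round 1: derive deriv(e,j) via R0 from link(e,j)
round 1: derive deriv(g,i) via R0 from link(g,i)
round 1: derive deriv(g,j) via R0 from link(g,j)
round 1: derive deriv(j,e) via R0 from link(j,e)
round 1: derive deriv(j,f) via R0 from link(j,f)
round 1: derive deriv(j,g) via R0 from link(j,g)
round 2: derive deriv(g,h) via R1 from deriv(g,i), parent(i,h)
round 2: derive deriv(j,h) via R1 from deriv(j,f), parent(f,h)
round 2: derive deriv(j,i) via R1 from deriv(j,g), parent(g,i)
round 3: derive deriv(g,e) via R1 from deriv(g,h), parent(h,e)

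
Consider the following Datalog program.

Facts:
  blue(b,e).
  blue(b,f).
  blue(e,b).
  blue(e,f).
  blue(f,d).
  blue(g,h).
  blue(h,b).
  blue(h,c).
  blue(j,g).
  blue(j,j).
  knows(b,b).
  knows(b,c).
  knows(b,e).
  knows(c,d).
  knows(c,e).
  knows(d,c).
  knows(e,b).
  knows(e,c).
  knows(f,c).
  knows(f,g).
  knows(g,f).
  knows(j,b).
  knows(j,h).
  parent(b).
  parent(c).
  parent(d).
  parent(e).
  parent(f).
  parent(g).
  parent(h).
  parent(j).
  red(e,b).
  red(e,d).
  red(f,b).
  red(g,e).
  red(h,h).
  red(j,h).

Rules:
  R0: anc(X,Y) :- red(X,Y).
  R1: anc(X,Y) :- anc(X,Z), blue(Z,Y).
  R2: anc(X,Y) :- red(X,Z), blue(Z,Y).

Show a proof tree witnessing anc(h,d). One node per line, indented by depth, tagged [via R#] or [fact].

round 1: derive anc(e,b) via R0 from red(e,b)
round 1: derive anc(e,d) via R0 from red(e,d)
round 1: derive anc(f,b) via R0 from red(f,b)
round 1: derive anc(g,e) via R0 from red(g,e)
round 1: derive anc(h,h) via R0 from red(h,h)
round 1: derive anc(j,h) via R0 from red(j,h)
round 1: derive anc(e,e) via R2 from red(e,b), blue(b,e)
round 1: derive anc(e,f) via R2 from red(e,b), blue(b,f)
round 1: derive anc(f,e) via R2 from red(f,b), blue(b,e)
round 1: derive anc(f,f) via R2 from red(f,b), blue(b,f)
round 1: derive anc(g,b) via R2 from red(g,e), blue(e,b)
round 1: derive anc(g,f) via R2 from red(g,e), blue(e,f)
round 1: derive anc(h,b) via R2 from red(h,h), blue(h,b)
round 1: derive anc(h,c) via R2 from red(h,h), blue(h,c)
round 1: derive anc(j,b) via R2 from red(j,h), blue(h,b)
round 1: derive anc(j,c) via R2 from red(j,h), blue(h,c)
round 2: derive anc(f,d) via R1 from anc(f,f), blue(f,d)
round 2: derive anc(g,d) via R1 from anc(g,f), blue(f,d)
round 2: derive anc(h,e) via R1 from anc(h,b), blue(b,e)
round 2: derive anc(h,f) via R1 from anc(h,b), blue(b,f)
round 2: derive anc(j,e) via R1 from anc(j,b), blue(b,e)
round 2: derive anc(j,f) via R1 from anc(j,b), blue(b,f)
round 3: derive anc(h,d) via R1 from anc(h,f), blue(f,d)
round 3: derive anc(j,d) via R1 from anc(j,f), blue(f,d)

anc(h,d)  [via R1]
  anc(h,f)  [via R1]
    anc(h,b)  [via R2]
      red(h,h)  [fact]
      blue(h,b)  [fact]
    blue(b,f)  [fact]
  blue(f,d)  [fact]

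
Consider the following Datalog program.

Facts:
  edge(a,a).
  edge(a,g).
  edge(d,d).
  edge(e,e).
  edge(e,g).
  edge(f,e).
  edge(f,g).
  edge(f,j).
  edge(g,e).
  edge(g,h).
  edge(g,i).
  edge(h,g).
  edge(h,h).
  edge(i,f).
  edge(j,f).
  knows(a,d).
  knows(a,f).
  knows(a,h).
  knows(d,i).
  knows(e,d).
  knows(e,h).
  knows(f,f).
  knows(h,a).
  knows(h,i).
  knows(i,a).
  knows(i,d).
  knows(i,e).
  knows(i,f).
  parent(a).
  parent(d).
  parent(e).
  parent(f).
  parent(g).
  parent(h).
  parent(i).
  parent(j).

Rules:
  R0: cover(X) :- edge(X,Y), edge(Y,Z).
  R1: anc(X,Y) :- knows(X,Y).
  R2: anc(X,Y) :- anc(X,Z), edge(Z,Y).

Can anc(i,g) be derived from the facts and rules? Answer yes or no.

round 1: derive anc(a,d) via R1 from knows(a,d)
round 1: derive anc(a,f) via R1 from knows(a,f)
round 1: derive anc(a,h) via R1 from knows(a,h)
round 1: derive anc(d,i) via R1 from knows(d,i)
round 1: derive anc(e,d) via R1 from knows(e,d)
round 1: derive anc(e,h) via R1 from knows(e,h)
round 1: derive anc(f,f) via R1 from knows(f,f)
round 1: derive anc(h,a) via R1 from knows(h,a)
round 1: derive anc(h,i) via R1 from knows(h,i)
round 1: derive anc(i,a) via R1 from knows(i,a)
round 1: derive anc(i,d) via R1 from knows(i,d)
round 1: derive anc(i,e) via R1 from knows(i,e)
round 1: derive anc(i,f) via R1 from knows(i,f)
round 2: derive anc(a,e) via R2 from anc(a,f), edge(f,e)
round 2: derive anc(a,g) via R2 from anc(a,f), edge(f,g)
round 2: derive anc(a,j) via R2 from anc(a,f), edge(f,j)
round 2: derive anc(d,f) via R2 from anc(d,i), edge(i,f)
round 2: derive anc(e,g) via R2 from anc(e,h), edge(h,g)
round 2: derive anc(f,e) via R2 from anc(f,f), edge(f,e)
round 2: derive anc(f,g) via R2 from anc(f,f), edge(f,g)
round 2: derive anc(f,j) via R2 from anc(f,f), edge(f,j)
round 2: derive anc(h,f) via R2 from anc(h,i), edge(i,f)
round 2: derive anc(h,g) via R2 from anc(h,a), edge(a,g)
round 2: derive anc(i,g) via R2 from anc(i,a), edge(a,g)
round 2: derive anc(i,j) via R2 from anc(i,f), edge(f,j)
round 3: derive anc(a,i) via R2 from anc(a,g), edge(g,i)
round 3: derive anc(d,e) via R2 from anc(d,f), edge(f,e)
round 3: derive anc(d,g) via R2 from anc(d,f), edge(f,g)
round 3: derive anc(d,j) via R2 from anc(d,f), edge(f,j)
round 3: derive anc(e,e) via R2 from anc(e,g), edge(g,e)
round 3: derive anc(e,i) via R2 from anc(e,g), edge(g,i)
round 3: derive anc(f,h) via R2 from anc(f,g), edge(g,h)
round 3: derive anc(f,i) via R2 from anc(f,g), edge(g,i)
round 3: derive anc(h,e) via R2 from anc(h,f), edge(f,e)
round 3: derive anc(h,h) via R2 from anc(h,g), edge(g,h)
round 3: derive anc(h,j) via R2 from anc(h,f), edge(f,j)
round 3: derive anc(i,h) via R2 from anc(i,g), edge(g,h)
round 3: derive anc(i,i) via R2 from anc(i,g), edge(g,i)
round 4: derive anc(d,h) via R2 from anc(d,g), edge(g,h)
round 4: derive anc(e,f) via R2 from anc(e,i), edge(i,f)
round 5: derive anc(e,j) via R2 from anc(e,f), edge(f,j)

yes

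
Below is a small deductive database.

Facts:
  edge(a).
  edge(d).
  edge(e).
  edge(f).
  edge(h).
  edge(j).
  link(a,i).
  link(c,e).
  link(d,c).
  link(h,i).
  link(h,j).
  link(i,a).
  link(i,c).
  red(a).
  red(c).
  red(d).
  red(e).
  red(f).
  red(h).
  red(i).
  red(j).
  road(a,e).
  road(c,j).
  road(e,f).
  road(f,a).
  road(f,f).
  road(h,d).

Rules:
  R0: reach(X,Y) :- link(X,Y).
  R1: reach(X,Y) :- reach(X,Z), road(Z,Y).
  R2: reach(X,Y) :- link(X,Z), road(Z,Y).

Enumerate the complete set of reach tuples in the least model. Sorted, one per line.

reach(a,i)
reach(c,a)
reach(c,e)
reach(c,f)
reach(d,c)
reach(d,j)
reach(h,i)
reach(h,j)
reach(i,a)
reach(i,c)
reach(i,e)
reach(i,f)
reach(i,j)

round 1: derive reach(a,i) via R0 from link(a,i)
round 1: derive reach(c,e) via R0 from link(c,e)
round 1: derive reach(d,c) via R0 from link(d,c)
round 1: derive reach(h,i) via R0 from link(h,i)
round 1: derive reach(h,j) via R0 from link(h,j)
round 1: derive reach(i,a) via R0 from link(i,a)
round 1: derive reach(i,c) via R0 from link(i,c)
round 1: derive reach(c,f) via R2 from link(c,e), road(e,f)
round 1: derive reach(d,j) via R2 from link(d,c), road(c,j)
round 1: derive reach(i,e) via R2 from link(i,a), road(a,e)
round 1: derive reach(i,j) via R2 from link(i,c), road(c,j)
round 2: derive reach(c,a) via R1 from reach(c,f), road(f,a)
round 2: derive reach(i,f) via R1 from reach(i,e), road(e,f)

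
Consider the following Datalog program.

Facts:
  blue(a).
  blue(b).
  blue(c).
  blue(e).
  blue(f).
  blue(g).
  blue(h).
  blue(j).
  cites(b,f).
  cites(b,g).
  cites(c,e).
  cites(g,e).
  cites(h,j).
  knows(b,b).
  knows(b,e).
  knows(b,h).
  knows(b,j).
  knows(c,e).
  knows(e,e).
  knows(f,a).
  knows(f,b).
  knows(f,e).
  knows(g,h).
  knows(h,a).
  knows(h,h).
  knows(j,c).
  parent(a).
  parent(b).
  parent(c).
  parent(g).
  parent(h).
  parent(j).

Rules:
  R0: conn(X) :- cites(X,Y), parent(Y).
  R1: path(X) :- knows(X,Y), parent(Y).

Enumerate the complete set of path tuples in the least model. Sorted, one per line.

round 1: derive path(b) via R1 from knows(b,b), parent(b)
round 1: derive path(f) via R1 from knows(f,a), parent(a)
round 1: derive path(g) via R1 from knows(g,h), parent(h)
round 1: derive path(h) via R1 from knows(h,a), parent(a)
round 1: derive path(j) via R1 from knows(j,c), parent(c)

path(b)
path(f)
path(g)
path(h)
path(j)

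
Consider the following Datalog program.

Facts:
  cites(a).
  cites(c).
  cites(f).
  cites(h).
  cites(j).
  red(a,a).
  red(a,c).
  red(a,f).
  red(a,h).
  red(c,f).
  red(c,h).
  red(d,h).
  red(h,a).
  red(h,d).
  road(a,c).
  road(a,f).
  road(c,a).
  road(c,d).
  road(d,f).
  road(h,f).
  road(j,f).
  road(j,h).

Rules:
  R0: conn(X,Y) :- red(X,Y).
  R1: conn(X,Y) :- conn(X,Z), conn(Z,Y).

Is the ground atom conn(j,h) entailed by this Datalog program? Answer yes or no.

round 1: derive conn(a,a) via R0 from red(a,a)
round 1: derive conn(a,c) via R0 from red(a,c)
round 1: derive conn(a,f) via R0 from red(a,f)
round 1: derive conn(a,h) via R0 from red(a,h)
round 1: derive conn(c,f) via R0 from red(c,f)
round 1: derive conn(c,h) via R0 from red(c,h)
round 1: derive conn(d,h) via R0 from red(d,h)
round 1: derive conn(h,a) via R0 from red(h,a)
round 1: derive conn(h,d) via R0 from red(h,d)
round 2: derive conn(a,d) via R1 from conn(a,h), conn(h,d)
round 2: derive conn(c,a) via R1 from conn(c,h), conn(h,a)
round 2: derive conn(c,d) via R1 from conn(c,h), conn(h,d)
round 2: derive conn(d,a) via R1 from conn(d,h), conn(h,a)
round 2: derive conn(d,d) via R1 from conn(d,h), conn(h,d)
round 2: derive conn(h,c) via R1 from conn(h,a), conn(a,c)
round 2: derive conn(h,f) via R1 from conn(h,a), conn(a,f)
round 2: derive conn(h,h) via R1 from conn(h,a), conn(a,h)
round 3: derive conn(c,c) via R1 from conn(c,a), conn(a,c)
round 3: derive conn(d,c) via R1 from conn(d,a), conn(a,c)
round 3: derive conn(d,f) via R1 from conn(d,a), conn(a,f)

no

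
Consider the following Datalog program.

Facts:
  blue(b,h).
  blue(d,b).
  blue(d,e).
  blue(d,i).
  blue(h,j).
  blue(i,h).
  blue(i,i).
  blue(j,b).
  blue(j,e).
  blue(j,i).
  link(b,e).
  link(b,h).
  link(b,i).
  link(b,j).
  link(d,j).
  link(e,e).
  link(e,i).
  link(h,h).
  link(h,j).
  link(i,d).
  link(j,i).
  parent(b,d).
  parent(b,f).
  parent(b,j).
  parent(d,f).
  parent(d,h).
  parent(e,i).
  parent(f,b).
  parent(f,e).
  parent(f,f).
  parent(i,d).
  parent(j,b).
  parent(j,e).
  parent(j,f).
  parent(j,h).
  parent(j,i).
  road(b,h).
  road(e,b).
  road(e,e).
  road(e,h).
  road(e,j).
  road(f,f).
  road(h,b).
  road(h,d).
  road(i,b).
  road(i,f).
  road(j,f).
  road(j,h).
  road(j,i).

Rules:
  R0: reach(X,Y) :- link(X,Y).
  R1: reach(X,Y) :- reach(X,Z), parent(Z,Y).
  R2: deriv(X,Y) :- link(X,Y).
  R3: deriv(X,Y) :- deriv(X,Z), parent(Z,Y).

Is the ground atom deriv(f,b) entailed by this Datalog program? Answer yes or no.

no

round 1: derive deriv(b,e) via R2 from link(b,e)
round 1: derive deriv(b,h) via R2 from link(b,h)
round 1: derive deriv(b,i) via R2 from link(b,i)
round 1: derive deriv(b,j) via R2 from link(b,j)
round 1: derive deriv(d,j) via R2 from link(d,j)
round 1: derive deriv(e,e) via R2 from link(e,e)
round 1: derive deriv(e,i) via R2 from link(e,i)
round 1: derive deriv(h,h) via R2 from link(h,h)
round 1: derive deriv(h,j) via R2 from link(h,j)
round 1: derive deriv(i,d) via R2 from link(i,d)
round 1: derive deriv(j,i) via R2 from link(j,i)
round 2: derive deriv(b,b) via R3 from deriv(b,j), parent(j,b)
round 2: derive deriv(b,d) via R3 from deriv(b,i), parent(i,d)
round 2: derive deriv(b,f) via R3 from deriv(b,j), parent(j,f)
round 2: derive deriv(d,b) via R3 from deriv(d,j), parent(j,b)
round 2: derive deriv(d,e) via R3 from deriv(d,j), parent(j,e)
round 2: derive deriv(d,f) via R3 from deriv(d,j), parent(j,f)
round 2: derive deriv(d,h) via R3 from deriv(d,j), parent(j,h)
round 2: derive deriv(d,i) via R3 from deriv(d,j), parent(j,i)
round 2: derive deriv(e,d) via R3 from deriv(e,i), parent(i,d)
round 2: derive deriv(h,b) via R3 from deriv(h,j), parent(j,b)
round 2: derive deriv(h,e) via R3 from deriv(h,j), parent(j,e)
round 2: derive deriv(h,f) via R3 from deriv(h,j), parent(j,f)
round 2: derive deriv(h,i) via R3 from deriv(h,j), parent(j,i)
round 2: derive deriv(i,f) via R3 from deriv(i,d), parent(d,f)
round 2: derive deriv(i,h) via R3 from deriv(i,d), parent(d,h)
round 2: derive deriv(j,d) via R3 from deriv(j,i), parent(i,d)
round 3: derive deriv(d,d) via R3 from deriv(d,b), parent(b,d)
round 3: derive deriv(e,f) via R3 from deriv(e,d), parent(d,f)
round 3: derive deriv(e,h) via R3 from deriv(e,d), parent(d,h)
round 3: derive deriv(h,d) via R3 from deriv(h,b), parent(b,d)
round 3: derive deriv(i,b) via R3 from deriv(i,f), parent(f,b)
round 3: derive deriv(i,e) via R3 from deriv(i,f), parent(f,e)
round 3: derive deriv(j,f) via R3 from deriv(j,d), parent(d,f)
round 3: derive deriv(j,h) via R3 from deriv(j,d), parent(d,h)
round 4: derive deriv(e,b) via R3 from deriv(e,f), parent(f,b)
round 4: derive deriv(i,i) via R3 from deriv(i,e), parent(e,i)
round 4: derive deriv(i,j) via R3 from deriv(i,b), parent(b,j)
round 4: derive deriv(j,b) via R3 from deriv(j,f), parent(f,b)
round 4: derive deriv(j,e) via R3 from deriv(j,f), parent(f,e)
round 5: derive deriv(e,j) via R3 from deriv(e,b), parent(b,j)
round 5: derive deriv(j,j) via R3 from deriv(j,b), parent(b,j)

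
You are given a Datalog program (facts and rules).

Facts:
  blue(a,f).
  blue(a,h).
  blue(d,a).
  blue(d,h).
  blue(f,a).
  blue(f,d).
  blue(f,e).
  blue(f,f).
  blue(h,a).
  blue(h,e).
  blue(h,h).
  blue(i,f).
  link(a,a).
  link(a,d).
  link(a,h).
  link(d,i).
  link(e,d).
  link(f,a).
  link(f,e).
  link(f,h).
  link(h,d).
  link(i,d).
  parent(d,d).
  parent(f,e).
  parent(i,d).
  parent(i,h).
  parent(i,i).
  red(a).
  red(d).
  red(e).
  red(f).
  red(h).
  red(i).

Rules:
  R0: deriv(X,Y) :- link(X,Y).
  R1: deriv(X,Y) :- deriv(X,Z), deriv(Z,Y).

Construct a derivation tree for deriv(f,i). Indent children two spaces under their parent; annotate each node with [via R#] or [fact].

deriv(f,i)  [via R1]
  deriv(f,a)  [via R0]
    link(f,a)  [fact]
  deriv(a,i)  [via R1]
    deriv(a,d)  [via R0]
      link(a,d)  [fact]
    deriv(d,i)  [via R0]
      link(d,i)  [fact]

round 1: derive deriv(a,a) via R0 from link(a,a)
round 1: derive deriv(a,d) via R0 from link(a,d)
round 1: derive deriv(a,h) via R0 from link(a,h)
round 1: derive deriv(d,i) via R0 from link(d,i)
round 1: derive deriv(e,d) via R0 from link(e,d)
round 1: derive deriv(f,a) via R0 from link(f,a)
round 1: derive deriv(f,e) via R0 from link(f,e)
round 1: derive deriv(f,h) via R0 from link(f,h)
round 1: derive deriv(h,d) via R0 from link(h,d)
round 1: derive deriv(i,d) via R0 from link(i,d)
round 2: derive deriv(a,i) via R1 from deriv(a,d), deriv(d,i)
round 2: derive deriv(d,d) via R1 from deriv(d,i), deriv(i,d)
round 2: derive deriv(e,i) via R1 from deriv(e,d), deriv(d,i)
round 2: derive deriv(f,d) via R1 from deriv(f,a), deriv(a,d)
round 2: derive deriv(h,i) via R1 from deriv(h,d), deriv(d,i)
round 2: derive deriv(i,i) via R1 from deriv(i,d), deriv(d,i)
round 3: derive deriv(f,i) via R1 from deriv(f,a), deriv(a,i)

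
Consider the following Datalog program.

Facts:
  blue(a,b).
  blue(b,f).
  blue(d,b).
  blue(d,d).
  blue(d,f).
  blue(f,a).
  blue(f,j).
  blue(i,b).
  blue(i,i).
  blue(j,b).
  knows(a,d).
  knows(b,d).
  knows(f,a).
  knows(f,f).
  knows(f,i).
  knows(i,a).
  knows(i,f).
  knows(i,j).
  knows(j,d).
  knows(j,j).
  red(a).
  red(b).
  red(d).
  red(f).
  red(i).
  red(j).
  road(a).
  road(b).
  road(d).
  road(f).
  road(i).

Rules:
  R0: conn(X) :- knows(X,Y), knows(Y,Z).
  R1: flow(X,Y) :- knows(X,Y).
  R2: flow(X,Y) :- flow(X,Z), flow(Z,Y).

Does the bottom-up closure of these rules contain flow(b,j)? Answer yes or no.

round 1: derive flow(a,d) via R1 from knows(a,d)
round 1: derive flow(b,d) via R1 from knows(b,d)
round 1: derive flow(f,a) via R1 from knows(f,a)
round 1: derive flow(f,f) via R1 from knows(f,f)
round 1: derive flow(f,i) via R1 from knows(f,i)
round 1: derive flow(i,a) via R1 from knows(i,a)
round 1: derive flow(i,f) via R1 from knows(i,f)
round 1: derive flow(i,j) via R1 from knows(i,j)
round 1: derive flow(j,d) via R1 from knows(j,d)
round 1: derive flow(j,j) via R1 from knows(j,j)
round 2: derive flow(f,d) via R2 from flow(f,a), flow(a,d)
round 2: derive flow(f,j) via R2 from flow(f,i), flow(i,j)
round 2: derive flow(i,d) via R2 from flow(i,a), flow(a,d)
round 2: derive flow(i,i) via R2 from flow(i,f), flow(f,i)

no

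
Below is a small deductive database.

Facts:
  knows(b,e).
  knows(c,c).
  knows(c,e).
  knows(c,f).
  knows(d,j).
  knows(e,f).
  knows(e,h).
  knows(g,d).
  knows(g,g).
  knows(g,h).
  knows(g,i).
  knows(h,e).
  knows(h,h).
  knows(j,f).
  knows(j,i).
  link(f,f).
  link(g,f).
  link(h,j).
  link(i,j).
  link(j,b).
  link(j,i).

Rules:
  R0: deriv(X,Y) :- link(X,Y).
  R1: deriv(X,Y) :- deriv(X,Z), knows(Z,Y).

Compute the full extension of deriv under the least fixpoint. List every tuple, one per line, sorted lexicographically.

deriv(f,f)
deriv(g,f)
deriv(h,f)
deriv(h,i)
deriv(h,j)
deriv(i,f)
deriv(i,i)
deriv(i,j)
deriv(j,b)
deriv(j,e)
deriv(j,f)
deriv(j,h)
deriv(j,i)

round 1: derive deriv(f,f) via R0 from link(f,f)
round 1: derive deriv(g,f) via R0 from link(g,f)
round 1: derive deriv(h,j) via R0 from link(h,j)
round 1: derive deriv(i,j) via R0 from link(i,j)
round 1: derive deriv(j,b) via R0 from link(j,b)
round 1: derive deriv(j,i) via R0 from link(j,i)
round 2: derive deriv(h,f) via R1 from deriv(h,j), knows(j,f)
round 2: derive deriv(h,i) via R1 from deriv(h,j), knows(j,i)
round 2: derive deriv(i,f) via R1 from deriv(i,j), knows(j,f)
round 2: derive deriv(i,i) via R1 from deriv(i,j), knows(j,i)
round 2: derive deriv(j,e) via R1 from deriv(j,b), knows(b,e)
round 3: derive deriv(j,f) via R1 from deriv(j,e), knows(e,f)
round 3: derive deriv(j,h) via R1 from deriv(j,e), knows(e,h)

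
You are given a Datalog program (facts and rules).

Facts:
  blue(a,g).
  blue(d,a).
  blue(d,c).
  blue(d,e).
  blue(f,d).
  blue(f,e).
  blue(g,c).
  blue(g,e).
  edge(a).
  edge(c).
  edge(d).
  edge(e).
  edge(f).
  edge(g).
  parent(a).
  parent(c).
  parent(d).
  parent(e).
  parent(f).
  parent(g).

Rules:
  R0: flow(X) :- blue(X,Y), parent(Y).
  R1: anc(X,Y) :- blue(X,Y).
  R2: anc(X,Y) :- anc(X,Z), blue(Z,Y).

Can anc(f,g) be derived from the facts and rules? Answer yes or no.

yes

round 1: derive anc(a,g) via R1 from blue(a,g)
round 1: derive anc(d,a) via R1 from blue(d,a)
round 1: derive anc(d,c) via R1 from blue(d,c)
round 1: derive anc(d,e) via R1 from blue(d,e)
round 1: derive anc(f,d) via R1 from blue(f,d)
round 1: derive anc(f,e) via R1 from blue(f,e)
round 1: derive anc(g,c) via R1 from blue(g,c)
round 1: derive anc(g,e) via R1 from blue(g,e)
round 2: derive anc(a,c) via R2 from anc(a,g), blue(g,c)
round 2: derive anc(a,e) via R2 from anc(a,g), blue(g,e)
round 2: derive anc(d,g) via R2 from anc(d,a), blue(a,g)
round 2: derive anc(f,a) via R2 from anc(f,d), blue(d,a)
round 2: derive anc(f,c) via R2 from anc(f,d), blue(d,c)
round 3: derive anc(f,g) via R2 from anc(f,a), blue(a,g)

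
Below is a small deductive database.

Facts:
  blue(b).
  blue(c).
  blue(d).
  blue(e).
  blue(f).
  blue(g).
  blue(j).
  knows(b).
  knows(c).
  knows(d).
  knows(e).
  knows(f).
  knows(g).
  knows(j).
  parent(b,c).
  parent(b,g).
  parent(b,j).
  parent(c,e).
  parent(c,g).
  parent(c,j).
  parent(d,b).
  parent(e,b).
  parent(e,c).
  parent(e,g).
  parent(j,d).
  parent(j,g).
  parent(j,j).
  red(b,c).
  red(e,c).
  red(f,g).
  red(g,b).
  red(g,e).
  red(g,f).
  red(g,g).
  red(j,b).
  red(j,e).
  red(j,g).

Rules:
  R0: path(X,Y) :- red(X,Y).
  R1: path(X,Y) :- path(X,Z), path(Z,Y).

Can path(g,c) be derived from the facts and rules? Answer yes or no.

round 1: derive path(b,c) via R0 from red(b,c)
round 1: derive path(e,c) via R0 from red(e,c)
round 1: derive path(f,g) via R0 from red(f,g)
round 1: derive path(g,b) via R0 from red(g,b)
round 1: derive path(g,e) via R0 from red(g,e)
round 1: derive path(g,f) via R0 from red(g,f)
round 1: derive path(g,g) via R0 from red(g,g)
round 1: derive path(j,b) via R0 from red(j,b)
round 1: derive path(j,e) via R0 from red(j,e)
round 1: derive path(j,g) via R0 from red(j,g)
round 2: derive path(f,b) via R1 from path(f,g), path(g,b)
round 2: derive path(f,e) via R1 from path(f,g), path(g,e)
round 2: derive path(f,f) via R1 from path(f,g), path(g,f)
round 2: derive path(g,c) via R1 from path(g,b), path(b,c)
round 2: derive path(j,c) via R1 from path(j,b), path(b,c)
round 2: derive path(j,f) via R1 from path(j,g), path(g,f)
round 3: derive path(f,c) via R1 from path(f,b), path(b,c)

yes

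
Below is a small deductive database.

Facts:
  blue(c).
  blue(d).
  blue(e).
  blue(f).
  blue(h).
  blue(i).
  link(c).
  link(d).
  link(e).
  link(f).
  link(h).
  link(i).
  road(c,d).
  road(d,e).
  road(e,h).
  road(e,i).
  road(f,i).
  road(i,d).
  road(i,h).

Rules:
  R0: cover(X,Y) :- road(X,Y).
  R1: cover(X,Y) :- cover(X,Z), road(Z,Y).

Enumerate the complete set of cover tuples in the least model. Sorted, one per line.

round 1: derive cover(c,d) via R0 from road(c,d)
round 1: derive cover(d,e) via R0 from road(d,e)
round 1: derive cover(e,h) via R0 from road(e,h)
round 1: derive cover(e,i) via R0 from road(e,i)
round 1: derive cover(f,i) via R0 from road(f,i)
round 1: derive cover(i,d) via R0 from road(i,d)
round 1: derive cover(i,h) via R0 from road(i,h)
round 2: derive cover(c,e) via R1 from cover(c,d), road(d,e)
round 2: derive cover(d,h) via R1 from cover(d,e), road(e,h)
round 2: derive cover(d,i) via R1 from cover(d,e), road(e,i)
round 2: derive cover(e,d) via R1 from cover(e,i), road(i,d)
round 2: derive cover(f,d) via R1 from cover(f,i), road(i,d)
round 2: derive cover(f,h) via R1 from cover(f,i), road(i,h)
round 2: derive cover(i,e) via R1 from cover(i,d), road(d,e)
round 3: derive cover(c,h) via R1 from cover(c,e), road(e,h)
round 3: derive cover(c,i) via R1 from cover(c,e), road(e,i)
round 3: derive cover(d,d) via R1 from cover(d,i), road(i,d)
round 3: derive cover(e,e) via R1 from cover(e,d), road(d,e)
round 3: derive cover(f,e) via R1 from cover(f,d), road(d,e)
round 3: derive cover(i,i) via R1 from cover(i,e), road(e,i)

cover(c,d)
cover(c,e)
cover(c,h)
cover(c,i)
cover(d,d)
cover(d,e)
cover(d,h)
cover(d,i)
cover(e,d)
cover(e,e)
cover(e,h)
cover(e,i)
cover(f,d)
cover(f,e)
cover(f,h)
cover(f,i)
cover(i,d)
cover(i,e)
cover(i,h)
cover(i,i)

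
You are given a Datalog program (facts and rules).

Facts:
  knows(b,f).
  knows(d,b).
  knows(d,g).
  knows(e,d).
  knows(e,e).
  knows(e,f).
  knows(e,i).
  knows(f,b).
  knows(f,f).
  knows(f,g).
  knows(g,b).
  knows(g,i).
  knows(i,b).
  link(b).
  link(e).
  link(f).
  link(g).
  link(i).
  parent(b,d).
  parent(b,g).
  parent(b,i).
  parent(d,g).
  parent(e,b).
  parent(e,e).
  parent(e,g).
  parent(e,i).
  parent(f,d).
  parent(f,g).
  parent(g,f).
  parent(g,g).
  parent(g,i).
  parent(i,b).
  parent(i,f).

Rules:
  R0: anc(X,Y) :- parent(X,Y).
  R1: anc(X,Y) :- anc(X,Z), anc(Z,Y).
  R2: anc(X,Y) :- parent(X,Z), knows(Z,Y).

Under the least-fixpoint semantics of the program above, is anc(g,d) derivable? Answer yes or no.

round 1: derive anc(b,d) via R0 from parent(b,d)
round 1: derive anc(b,g) via R0 from parent(b,g)
round 1: derive anc(b,i) via R0 from parent(b,i)
round 1: derive anc(d,g) via R0 from parent(d,g)
round 1: derive anc(e,b) via R0 from parent(e,b)
round 1: derive anc(e,e) via R0 from parent(e,e)
round 1: derive anc(e,g) via R0 from parent(e,g)
round 1: derive anc(e,i) via R0 from parent(e,i)
round 1: derive anc(f,d) via R0 from parent(f,d)
round 1: derive anc(f,g) via R0 from parent(f,g)
round 1: derive anc(g,f) via R0 from parent(g,f)
round 1: derive anc(g,g) via R0 from parent(g,g)
round 1: derive anc(g,i) via R0 from parent(g,i)
round 1: derive anc(i,b) via R0 from parent(i,b)
round 1: derive anc(i,f) via R0 from parent(i,f)
round 1: derive anc(b,b) via R2 from parent(b,d), knows(d,b)
round 1: derive anc(d,b) via R2 from parent(d,g), knows(g,b)
round 1: derive anc(d,i) via R2 from parent(d,g), knows(g,i)
round 1: derive anc(e,d) via R2 from parent(e,e), knows(e,d)
round 1: derive anc(e,f) via R2 from parent(e,b), knows(b,f)
round 1: derive anc(f,b) via R2 from parent(f,d), knows(d,b)
round 1: derive anc(f,i) via R2 from parent(f,g), knows(g,i)
round 1: derive anc(g,b) via R2 from parent(g,f), knows(f,b)
round 1: derive anc(i,g) via R2 from parent(i,f), knows(f,g)
round 2: derive anc(b,f) via R1 from anc(b,g), anc(g,f)
round 2: derive anc(d,d) via R1 from anc(d,b), anc(b,d)
round 2: derive anc(d,f) via R1 from anc(d,g), anc(g,f)
round 2: derive anc(f,f) via R1 from anc(f,g), anc(g,f)
round 2: derive anc(g,d) via R1 from anc(g,b), anc(b,d)
round 2: derive anc(i,d) via R1 from anc(i,b), anc(b,d)
round 2: derive anc(i,i) via R1 from anc(i,b), anc(b,i)

yes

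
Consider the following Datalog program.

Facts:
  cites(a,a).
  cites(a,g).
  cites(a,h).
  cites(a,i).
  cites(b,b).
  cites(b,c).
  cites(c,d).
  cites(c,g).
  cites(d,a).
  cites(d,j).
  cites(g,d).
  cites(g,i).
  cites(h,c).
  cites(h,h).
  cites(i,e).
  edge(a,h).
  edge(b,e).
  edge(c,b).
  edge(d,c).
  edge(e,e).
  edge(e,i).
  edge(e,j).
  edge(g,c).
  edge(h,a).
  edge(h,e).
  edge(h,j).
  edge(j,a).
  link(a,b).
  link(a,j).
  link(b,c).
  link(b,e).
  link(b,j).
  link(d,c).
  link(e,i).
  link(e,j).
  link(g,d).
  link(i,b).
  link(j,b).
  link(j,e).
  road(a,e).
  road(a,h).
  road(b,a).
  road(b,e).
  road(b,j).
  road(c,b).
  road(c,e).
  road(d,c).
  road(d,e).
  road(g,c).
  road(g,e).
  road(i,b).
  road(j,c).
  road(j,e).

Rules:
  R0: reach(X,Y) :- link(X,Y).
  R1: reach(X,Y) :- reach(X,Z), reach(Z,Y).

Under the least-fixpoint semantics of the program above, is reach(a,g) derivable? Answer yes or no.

round 1: derive reach(a,b) via R0 from link(a,b)
round 1: derive reach(a,j) via R0 from link(a,j)
round 1: derive reach(b,c) via R0 from link(b,c)
round 1: derive reach(b,e) via R0 from link(b,e)
round 1: derive reach(b,j) via R0 from link(b,j)
round 1: derive reach(d,c) via R0 from link(d,c)
round 1: derive reach(e,i) via R0 from link(e,i)
round 1: derive reach(e,j) via R0 from link(e,j)
round 1: derive reach(g,d) via R0 from link(g,d)
round 1: derive reach(i,b) via R0 from link(i,b)
round 1: derive reach(j,b) via R0 from link(j,b)
round 1: derive reach(j,e) via R0 from link(j,e)
round 2: derive reach(a,c) via R1 from reach(a,b), reach(b,c)
round 2: derive reach(a,e) via R1 from reach(a,b), reach(b,e)
round 2: derive reach(b,b) via R1 from reach(b,j), reach(j,b)
round 2: derive reach(b,i) via R1 from reach(b,e), reach(e,i)
round 2: derive reach(e,b) via R1 from reach(e,i), reach(i,b)
round 2: derive reach(e,e) via R1 from reach(e,j), reach(j,e)
round 2: derive reach(g,c) via R1 from reach(g,d), reach(d,c)
round 2: derive reach(i,c) via R1 from reach(i,b), reach(b,c)
round 2: derive reach(i,e) via R1 from reach(i,b), reach(b,e)
round 2: derive reach(i,j) via R1 from reach(i,b), reach(b,j)
round 2: derive reach(j,c) via R1 from reach(j,b), reach(b,c)
round 2: derive reach(j,i) via R1 from reach(j,e), reach(e,i)
round 2: derive reach(j,j) via R1 from reach(j,b), reach(b,j)
round 3: derive reach(a,i) via R1 from reach(a,b), reach(b,i)
round 3: derive reach(e,c) via R1 from reach(e,b), reach(b,c)
round 3: derive reach(i,i) via R1 from reach(i,b), reach(b,i)

no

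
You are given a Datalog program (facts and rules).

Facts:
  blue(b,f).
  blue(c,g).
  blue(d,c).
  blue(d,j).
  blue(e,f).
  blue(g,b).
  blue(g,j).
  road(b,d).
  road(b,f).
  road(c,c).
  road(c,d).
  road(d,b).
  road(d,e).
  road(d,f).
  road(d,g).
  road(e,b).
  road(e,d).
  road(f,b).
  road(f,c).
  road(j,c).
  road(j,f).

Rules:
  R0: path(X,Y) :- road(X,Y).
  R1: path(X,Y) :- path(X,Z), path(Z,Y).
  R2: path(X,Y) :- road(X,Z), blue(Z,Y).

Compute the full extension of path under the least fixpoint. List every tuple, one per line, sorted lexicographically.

round 1: derive path(b,d) via R0 from road(b,d)
round 1: derive path(b,f) via R0 from road(b,f)
round 1: derive path(c,c) via R0 from road(c,c)
round 1: derive path(c,d) via R0 from road(c,d)
round 1: derive path(d,b) via R0 from road(d,b)
round 1: derive path(d,e) via R0 from road(d,e)
round 1: derive path(d,f) via R0 from road(d,f)
round 1: derive path(d,g) via R0 from road(d,g)
round 1: derive path(e,b) via R0 from road(e,b)
round 1: derive path(e,d) via R0 from road(e,d)
round 1: derive path(f,b) via R0 from road(f,b)
round 1: derive path(f,c) via R0 from road(f,c)
round 1: derive path(j,c) via R0 from road(j,c)
round 1: derive path(j,f) via R0 from road(j,f)
round 1: derive path(b,c) via R2 from road(b,d), blue(d,c)
round 1: derive path(b,j) via R2 from road(b,d), blue(d,j)
round 1: derive path(c,g) via R2 from road(c,c), blue(c,g)
round 1: derive path(c,j) via R2 from road(c,d), blue(d,j)
round 1: derive path(d,j) via R2 from road(d,g), blue(g,j)
round 1: derive path(e,c) via R2 from road(e,d), blue(d,c)
round 1: derive path(e,f) via R2 from road(e,b), blue(b,f)
round 1: derive path(e,j) via R2 from road(e,d), blue(d,j)
round 1: derive path(f,f) via R2 from road(f,b), blue(b,f)
round 1: derive path(f,g) via R2 from road(f,c), blue(c,g)
round 1: derive path(j,g) via R2 from road(j,c), blue(c,g)
round 2: derive path(b,b) via R1 from path(b,d), path(d,b)
round 2: derive path(b,e) via R1 from path(b,d), path(d,e)
round 2: derive path(b,g) via R1 from path(b,c), path(c,g)
round 2: derive path(c,b) via R1 from path(c,d), path(d,b)
round 2: derive path(c,e) via R1 from path(c,d), path(d,e)
round 2: derive path(c,f) via R1 from path(c,d), path(d,f)
round 2: derive path(d,c) via R1 from path(d,b), path(b,c)
round 2: derive path(d,d) via R1 from path(d,b), path(b,d)
round 2: derive path(e,e) via R1 from path(e,d), path(d,e)
round 2: derive path(e,g) via R1 from path(e,c), path(c,g)
round 2: derive path(f,d) via R1 from path(f,b), path(b,d)
round 2: derive path(f,j) via R1 from path(f,b), path(b,j)
round 2: derive path(j,b) via R1 from path(j,f), path(f,b)
round 2: derive path(j,d) via R1 from path(j,c), path(c,d)
round 2: derive path(j,j) via R1 from path(j,c), path(c,j)
round 3: derive path(f,e) via R1 from path(f,b), path(b,e)
round 3: derive path(j,e) via R1 from path(j,b), path(b,e)

path(b,b)
path(b,c)
path(b,d)
path(b,e)
path(b,f)
path(b,g)
path(b,j)
path(c,b)
path(c,c)
path(c,d)
path(c,e)
path(c,f)
path(c,g)
path(c,j)
path(d,b)
path(d,c)
path(d,d)
path(d,e)
path(d,f)
path(d,g)
path(d,j)
path(e,b)
path(e,c)
path(e,d)
path(e,e)
path(e,f)
path(e,g)
path(e,j)
path(f,b)
path(f,c)
path(f,d)
path(f,e)
path(f,f)
path(f,g)
path(f,j)
path(j,b)
path(j,c)
path(j,d)
path(j,e)
path(j,f)
path(j,g)
path(j,j)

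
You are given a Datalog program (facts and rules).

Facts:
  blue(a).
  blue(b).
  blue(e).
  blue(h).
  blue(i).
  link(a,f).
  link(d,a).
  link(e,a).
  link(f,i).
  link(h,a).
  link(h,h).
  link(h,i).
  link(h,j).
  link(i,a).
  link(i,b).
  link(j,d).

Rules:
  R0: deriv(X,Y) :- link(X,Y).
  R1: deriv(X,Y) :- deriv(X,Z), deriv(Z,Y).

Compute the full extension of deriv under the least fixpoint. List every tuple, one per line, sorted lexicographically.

round 1: derive deriv(a,f) via R0 from link(a,f)
round 1: derive deriv(d,a) via R0 from link(d,a)
round 1: derive deriv(e,a) via R0 from link(e,a)
round 1: derive deriv(f,i) via R0 from link(f,i)
round 1: derive deriv(h,a) via R0 from link(h,a)
round 1: derive deriv(h,h) via R0 from link(h,h)
round 1: derive deriv(h,i) via R0 from link(h,i)
round 1: derive deriv(h,j) via R0 from link(h,j)
round 1: derive deriv(i,a) via R0 from link(i,a)
round 1: derive deriv(i,b) via R0 from link(i,b)
round 1: derive deriv(j,d) via R0 from link(j,d)
round 2: derive deriv(a,i) via R1 from deriv(a,f), deriv(f,i)
round 2: derive deriv(d,f) via R1 from deriv(d,a), deriv(a,f)
round 2: derive deriv(e,f) via R1 from deriv(e,a), deriv(a,f)
round 2: derive deriv(f,a) via R1 from deriv(f,i), deriv(i,a)
round 2: derive deriv(f,b) via R1 from deriv(f,i), deriv(i,b)
round 2: derive deriv(h,b) via R1 from deriv(h,i), deriv(i,b)
round 2: derive deriv(h,d) via R1 from deriv(h,j), deriv(j,d)
round 2: derive deriv(h,f) via R1 from deriv(h,a), deriv(a,f)
round 2: derive deriv(i,f) via R1 from deriv(i,a), deriv(a,f)
round 2: derive deriv(j,a) via R1 from deriv(j,d), deriv(d,a)
round 3: derive deriv(a,a) via R1 from deriv(a,f), deriv(f,a)
round 3: derive deriv(a,b) via R1 from deriv(a,f), deriv(f,b)
round 3: derive deriv(d,b) via R1 from deriv(d,f), deriv(f,b)
round 3: derive deriv(d,i) via R1 from deriv(d,a), deriv(a,i)
round 3: derive deriv(e,b) via R1 from deriv(e,f), deriv(f,b)
round 3: derive deriv(e,i) via R1 from deriv(e,a), deriv(a,i)
round 3: derive deriv(f,f) via R1 from deriv(f,a), deriv(a,f)
round 3: derive deriv(i,i) via R1 from deriv(i,a), deriv(a,i)
round 3: derive deriv(j,f) via R1 from deriv(j,a), deriv(a,f)
round 3: derive deriv(j,i) via R1 from deriv(j,a), deriv(a,i)
round 4: derive deriv(j,b) via R1 from deriv(j,a), deriv(a,b)

deriv(a,a)
deriv(a,b)
deriv(a,f)
deriv(a,i)
deriv(d,a)
deriv(d,b)
deriv(d,f)
deriv(d,i)
deriv(e,a)
deriv(e,b)
deriv(e,f)
deriv(e,i)
deriv(f,a)
deriv(f,b)
deriv(f,f)
deriv(f,i)
deriv(h,a)
deriv(h,b)
deriv(h,d)
deriv(h,f)
deriv(h,h)
deriv(h,i)
deriv(h,j)
deriv(i,a)
deriv(i,b)
deriv(i,f)
deriv(i,i)
deriv(j,a)
deriv(j,b)
deriv(j,d)
deriv(j,f)
deriv(j,i)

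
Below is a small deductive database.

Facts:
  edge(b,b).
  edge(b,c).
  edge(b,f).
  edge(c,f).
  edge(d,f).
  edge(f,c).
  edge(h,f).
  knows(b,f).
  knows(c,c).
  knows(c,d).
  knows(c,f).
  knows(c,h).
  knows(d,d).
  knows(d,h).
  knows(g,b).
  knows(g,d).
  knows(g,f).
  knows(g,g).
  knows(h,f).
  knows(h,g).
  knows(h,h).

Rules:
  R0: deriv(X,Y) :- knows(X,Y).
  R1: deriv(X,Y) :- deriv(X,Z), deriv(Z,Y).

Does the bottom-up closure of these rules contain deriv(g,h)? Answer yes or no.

yes

round 1: derive deriv(b,f) via R0 from knows(b,f)
round 1: derive deriv(c,c) via R0 from knows(c,c)
round 1: derive deriv(c,d) via R0 from knows(c,d)
round 1: derive deriv(c,f) via R0 from knows(c,f)
round 1: derive deriv(c,h) via R0 from knows(c,h)
round 1: derive deriv(d,d) via R0 from knows(d,d)
round 1: derive deriv(d,h) via R0 from knows(d,h)
round 1: derive deriv(g,b) via R0 from knows(g,b)
round 1: derive deriv(g,d) via R0 from knows(g,d)
round 1: derive deriv(g,f) via R0 from knows(g,f)
round 1: derive deriv(g,g) via R0 from knows(g,g)
round 1: derive deriv(h,f) via R0 from knows(h,f)
round 1: derive deriv(h,g) via R0 from knows(h,g)
round 1: derive deriv(h,h) via R0 from knows(h,h)
round 2: derive deriv(c,g) via R1 from deriv(c,h), deriv(h,g)
round 2: derive deriv(d,f) via R1 from deriv(d,h), deriv(h,f)
round 2: derive deriv(d,g) via R1 from deriv(d,h), deriv(h,g)
round 2: derive deriv(g,h) via R1 from deriv(g,d), deriv(d,h)
round 2: derive deriv(h,b) via R1 from deriv(h,g), deriv(g,b)
round 2: derive deriv(h,d) via R1 from deriv(h,g), deriv(g,d)
round 3: derive deriv(c,b) via R1 from deriv(c,g), deriv(g,b)
round 3: derive deriv(d,b) via R1 from deriv(d,g), deriv(g,b)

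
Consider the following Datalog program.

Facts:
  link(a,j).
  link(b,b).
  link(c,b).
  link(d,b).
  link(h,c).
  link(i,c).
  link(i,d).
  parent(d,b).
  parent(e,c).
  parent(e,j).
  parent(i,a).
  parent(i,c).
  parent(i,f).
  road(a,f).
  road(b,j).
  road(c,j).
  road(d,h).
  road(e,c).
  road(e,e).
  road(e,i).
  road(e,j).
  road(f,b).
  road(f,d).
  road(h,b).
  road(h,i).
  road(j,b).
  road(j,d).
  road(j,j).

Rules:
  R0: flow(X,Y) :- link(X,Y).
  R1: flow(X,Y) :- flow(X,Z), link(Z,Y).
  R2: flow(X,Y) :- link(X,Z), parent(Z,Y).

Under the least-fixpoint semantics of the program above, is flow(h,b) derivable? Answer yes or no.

round 1: derive flow(a,j) via R0 from link(a,j)
round 1: derive flow(b,b) via R0 from link(b,b)
round 1: derive flow(c,b) via R0 from link(c,b)
round 1: derive flow(d,b) via R0 from link(d,b)
round 1: derive flow(h,c) via R0 from link(h,c)
round 1: derive flow(i,c) via R0 from link(i,c)
round 1: derive flow(i,d) via R0 from link(i,d)
round 1: derive flow(i,b) via R2 from link(i,d), parent(d,b)
round 2: derive flow(h,b) via R1 from flow(h,c), link(c,b)

yes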